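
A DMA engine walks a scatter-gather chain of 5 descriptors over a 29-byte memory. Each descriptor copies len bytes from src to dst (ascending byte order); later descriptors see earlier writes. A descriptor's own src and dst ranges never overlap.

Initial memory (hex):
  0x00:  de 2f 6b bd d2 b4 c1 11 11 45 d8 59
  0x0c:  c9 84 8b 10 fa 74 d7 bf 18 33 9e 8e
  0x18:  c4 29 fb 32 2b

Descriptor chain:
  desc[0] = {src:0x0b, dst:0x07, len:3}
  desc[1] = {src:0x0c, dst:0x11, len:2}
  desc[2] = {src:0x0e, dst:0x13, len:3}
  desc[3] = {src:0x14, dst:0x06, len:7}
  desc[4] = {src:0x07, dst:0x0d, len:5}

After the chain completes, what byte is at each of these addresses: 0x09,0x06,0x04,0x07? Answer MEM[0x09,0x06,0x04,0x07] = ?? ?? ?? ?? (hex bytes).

MEM[0x09,0x06,0x04,0x07] = 8e 10 d2 fa

#0 dst[0x07+3] := {0x59,0xc9,0x84}
#1 dst[0x11+2] := {0xc9,0x84}
#2 dst[0x13+3] := {0x8b,0x10,0xfa}
#3 dst[0x06+7] := {0x10,0xfa,0x9e,0x8e,0xc4,0x29,0xfb}
#4 dst[0x0d+5] := {0xfa,0x9e,0x8e,0xc4,0x29}
query mem[0x09]=0x8e, mem[0x06]=0x10, mem[0x04]=0xd2, mem[0x07]=0xfa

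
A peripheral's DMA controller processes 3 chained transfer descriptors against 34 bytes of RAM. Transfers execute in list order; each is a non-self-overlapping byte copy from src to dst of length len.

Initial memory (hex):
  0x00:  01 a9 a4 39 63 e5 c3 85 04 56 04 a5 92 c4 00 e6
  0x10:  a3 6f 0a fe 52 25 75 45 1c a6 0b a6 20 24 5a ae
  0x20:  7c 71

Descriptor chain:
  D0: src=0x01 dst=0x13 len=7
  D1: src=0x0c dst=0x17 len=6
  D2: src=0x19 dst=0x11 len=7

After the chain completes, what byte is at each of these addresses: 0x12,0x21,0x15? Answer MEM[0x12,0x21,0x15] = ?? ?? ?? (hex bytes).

MEM[0x12,0x21,0x15] = e6 71 24

#0 dst[0x13+7] := {0xa9,0xa4,0x39,0x63,0xe5,0xc3,0x85}
#1 dst[0x17+6] := {0x92,0xc4,0x00,0xe6,0xa3,0x6f}
#2 dst[0x11+7] := {0x00,0xe6,0xa3,0x6f,0x24,0x5a,0xae}
query mem[0x12]=0xe6, mem[0x21]=0x71, mem[0x15]=0x24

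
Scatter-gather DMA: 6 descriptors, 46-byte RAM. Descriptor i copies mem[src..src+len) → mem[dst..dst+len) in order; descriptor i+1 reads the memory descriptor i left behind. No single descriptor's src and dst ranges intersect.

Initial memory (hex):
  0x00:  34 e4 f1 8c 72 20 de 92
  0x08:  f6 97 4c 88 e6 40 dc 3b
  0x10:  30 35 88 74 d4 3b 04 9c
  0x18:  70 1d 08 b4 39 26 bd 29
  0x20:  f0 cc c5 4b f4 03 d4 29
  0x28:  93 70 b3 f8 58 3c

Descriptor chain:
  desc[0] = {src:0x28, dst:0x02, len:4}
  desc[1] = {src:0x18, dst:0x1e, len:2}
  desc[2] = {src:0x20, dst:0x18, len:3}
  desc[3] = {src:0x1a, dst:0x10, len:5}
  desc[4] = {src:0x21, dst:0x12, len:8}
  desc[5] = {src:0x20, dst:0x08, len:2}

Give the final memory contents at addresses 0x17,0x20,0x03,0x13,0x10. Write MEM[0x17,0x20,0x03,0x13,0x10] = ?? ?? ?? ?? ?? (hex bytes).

MEM[0x17,0x20,0x03,0x13,0x10] = d4 f0 70 c5 c5

D0: mem[0x02..0x05] <- [93 70 b3 f8]
D1: mem[0x1e..0x1f] <- [70 1d]
D2: mem[0x18..0x1a] <- [f0 cc c5]
D3: mem[0x10..0x14] <- [c5 b4 39 26 70]
D4: mem[0x12..0x19] <- [cc c5 4b f4 03 d4 29 93]
D5: mem[0x08..0x09] <- [f0 cc]
query mem[0x17]=0xd4, mem[0x20]=0xf0, mem[0x03]=0x70, mem[0x13]=0xc5, mem[0x10]=0xc5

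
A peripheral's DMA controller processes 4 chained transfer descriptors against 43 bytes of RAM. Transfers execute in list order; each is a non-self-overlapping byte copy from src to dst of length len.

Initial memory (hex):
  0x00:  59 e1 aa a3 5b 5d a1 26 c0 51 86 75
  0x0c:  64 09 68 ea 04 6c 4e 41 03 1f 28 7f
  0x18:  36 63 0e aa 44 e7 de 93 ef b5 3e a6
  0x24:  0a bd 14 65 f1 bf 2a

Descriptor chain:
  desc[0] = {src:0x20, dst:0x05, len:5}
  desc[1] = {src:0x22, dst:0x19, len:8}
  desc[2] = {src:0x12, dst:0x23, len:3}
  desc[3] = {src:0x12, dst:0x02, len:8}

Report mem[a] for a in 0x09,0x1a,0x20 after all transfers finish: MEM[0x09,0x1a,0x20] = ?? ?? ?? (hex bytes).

  after D0: wrote 5B at 0x05 = efb53ea60a
  after D1: wrote 8B at 0x19 = 3ea60abd1465f1bf
  after D2: wrote 3B at 0x23 = 4e4103
  after D3: wrote 8B at 0x02 = 4e41031f287f363e
query mem[0x09]=0x3e, mem[0x1a]=0xa6, mem[0x20]=0xbf

MEM[0x09,0x1a,0x20] = 3e a6 bf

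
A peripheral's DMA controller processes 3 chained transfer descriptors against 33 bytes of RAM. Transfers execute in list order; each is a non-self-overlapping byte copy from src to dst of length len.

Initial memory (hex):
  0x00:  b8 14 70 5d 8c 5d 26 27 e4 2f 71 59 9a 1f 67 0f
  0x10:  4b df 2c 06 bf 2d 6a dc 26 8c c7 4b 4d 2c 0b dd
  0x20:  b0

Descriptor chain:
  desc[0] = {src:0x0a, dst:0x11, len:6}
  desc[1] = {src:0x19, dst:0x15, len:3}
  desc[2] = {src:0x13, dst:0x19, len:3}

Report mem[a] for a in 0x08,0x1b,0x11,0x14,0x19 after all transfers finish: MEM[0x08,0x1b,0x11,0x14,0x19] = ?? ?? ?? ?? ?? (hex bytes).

D0: mem[0x11..0x16] <- [71 59 9a 1f 67 0f]
D1: mem[0x15..0x17] <- [8c c7 4b]
D2: mem[0x19..0x1b] <- [9a 1f 8c]
query mem[0x08]=0xe4, mem[0x1b]=0x8c, mem[0x11]=0x71, mem[0x14]=0x1f, mem[0x19]=0x9a

MEM[0x08,0x1b,0x11,0x14,0x19] = e4 8c 71 1f 9a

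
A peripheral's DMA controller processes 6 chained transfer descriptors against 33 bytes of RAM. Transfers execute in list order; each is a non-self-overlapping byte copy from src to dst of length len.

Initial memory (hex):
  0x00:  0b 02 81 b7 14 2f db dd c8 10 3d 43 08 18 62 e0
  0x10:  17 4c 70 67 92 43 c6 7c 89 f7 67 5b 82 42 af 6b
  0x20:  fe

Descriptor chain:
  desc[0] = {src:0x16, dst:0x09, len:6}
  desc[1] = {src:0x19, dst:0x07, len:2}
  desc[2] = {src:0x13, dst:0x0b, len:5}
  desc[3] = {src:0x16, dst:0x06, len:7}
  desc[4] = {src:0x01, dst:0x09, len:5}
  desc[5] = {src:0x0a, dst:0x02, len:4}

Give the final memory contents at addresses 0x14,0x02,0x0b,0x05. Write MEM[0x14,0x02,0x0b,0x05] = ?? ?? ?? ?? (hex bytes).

  after D0: wrote 6B at 0x09 = c67c89f7675b
  after D1: wrote 2B at 0x07 = f767
  after D2: wrote 5B at 0x0b = 679243c67c
  after D3: wrote 7B at 0x06 = c67c89f7675b82
  after D4: wrote 5B at 0x09 = 0281b7142f
  after D5: wrote 4B at 0x02 = 81b7142f
query mem[0x14]=0x92, mem[0x02]=0x81, mem[0x0b]=0xb7, mem[0x05]=0x2f

MEM[0x14,0x02,0x0b,0x05] = 92 81 b7 2f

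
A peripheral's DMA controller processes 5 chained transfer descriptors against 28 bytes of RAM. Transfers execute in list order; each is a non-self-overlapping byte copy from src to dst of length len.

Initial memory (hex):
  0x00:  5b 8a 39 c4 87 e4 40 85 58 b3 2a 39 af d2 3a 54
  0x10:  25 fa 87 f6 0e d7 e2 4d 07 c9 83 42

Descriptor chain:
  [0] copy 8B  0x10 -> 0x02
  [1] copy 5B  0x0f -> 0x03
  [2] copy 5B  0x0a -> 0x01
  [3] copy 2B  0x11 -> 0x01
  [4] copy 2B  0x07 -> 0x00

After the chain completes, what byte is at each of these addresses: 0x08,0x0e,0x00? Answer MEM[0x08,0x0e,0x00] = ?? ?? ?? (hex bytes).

MEM[0x08,0x0e,0x00] = e2 3a f6

#0 dst[0x02+8] := {0x25,0xfa,0x87,0xf6,0x0e,0xd7,0xe2,0x4d}
#1 dst[0x03+5] := {0x54,0x25,0xfa,0x87,0xf6}
#2 dst[0x01+5] := {0x2a,0x39,0xaf,0xd2,0x3a}
#3 dst[0x01+2] := {0xfa,0x87}
#4 dst[0x00+2] := {0xf6,0xe2}
query mem[0x08]=0xe2, mem[0x0e]=0x3a, mem[0x00]=0xf6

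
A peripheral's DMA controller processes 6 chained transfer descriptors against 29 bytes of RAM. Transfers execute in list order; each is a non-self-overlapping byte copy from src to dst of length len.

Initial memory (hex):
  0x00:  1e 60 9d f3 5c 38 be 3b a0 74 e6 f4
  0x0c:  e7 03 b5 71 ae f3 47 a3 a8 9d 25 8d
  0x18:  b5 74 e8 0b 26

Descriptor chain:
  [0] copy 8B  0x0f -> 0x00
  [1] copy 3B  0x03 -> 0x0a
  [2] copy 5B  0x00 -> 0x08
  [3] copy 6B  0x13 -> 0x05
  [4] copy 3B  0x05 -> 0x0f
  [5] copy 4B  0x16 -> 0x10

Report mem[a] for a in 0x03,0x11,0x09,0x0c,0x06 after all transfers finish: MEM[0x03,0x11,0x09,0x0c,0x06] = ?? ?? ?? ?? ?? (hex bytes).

#0 dst[0x00+8] := {0x71,0xae,0xf3,0x47,0xa3,0xa8,0x9d,0x25}
#1 dst[0x0a+3] := {0x47,0xa3,0xa8}
#2 dst[0x08+5] := {0x71,0xae,0xf3,0x47,0xa3}
#3 dst[0x05+6] := {0xa3,0xa8,0x9d,0x25,0x8d,0xb5}
#4 dst[0x0f+3] := {0xa3,0xa8,0x9d}
#5 dst[0x10+4] := {0x25,0x8d,0xb5,0x74}
query mem[0x03]=0x47, mem[0x11]=0x8d, mem[0x09]=0x8d, mem[0x0c]=0xa3, mem[0x06]=0xa8

MEM[0x03,0x11,0x09,0x0c,0x06] = 47 8d 8d a3 a8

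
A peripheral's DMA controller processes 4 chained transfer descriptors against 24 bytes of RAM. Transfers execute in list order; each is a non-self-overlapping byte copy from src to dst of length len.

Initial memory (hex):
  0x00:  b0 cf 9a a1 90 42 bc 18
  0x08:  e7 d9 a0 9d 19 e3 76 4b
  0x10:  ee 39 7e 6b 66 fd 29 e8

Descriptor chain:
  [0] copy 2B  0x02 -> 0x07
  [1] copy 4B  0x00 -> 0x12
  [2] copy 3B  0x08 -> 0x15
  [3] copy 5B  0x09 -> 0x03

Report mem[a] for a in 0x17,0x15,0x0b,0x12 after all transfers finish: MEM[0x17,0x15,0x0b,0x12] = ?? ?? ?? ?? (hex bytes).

#0 dst[0x07+2] := {0x9a,0xa1}
#1 dst[0x12+4] := {0xb0,0xcf,0x9a,0xa1}
#2 dst[0x15+3] := {0xa1,0xd9,0xa0}
#3 dst[0x03+5] := {0xd9,0xa0,0x9d,0x19,0xe3}
query mem[0x17]=0xa0, mem[0x15]=0xa1, mem[0x0b]=0x9d, mem[0x12]=0xb0

MEM[0x17,0x15,0x0b,0x12] = a0 a1 9d b0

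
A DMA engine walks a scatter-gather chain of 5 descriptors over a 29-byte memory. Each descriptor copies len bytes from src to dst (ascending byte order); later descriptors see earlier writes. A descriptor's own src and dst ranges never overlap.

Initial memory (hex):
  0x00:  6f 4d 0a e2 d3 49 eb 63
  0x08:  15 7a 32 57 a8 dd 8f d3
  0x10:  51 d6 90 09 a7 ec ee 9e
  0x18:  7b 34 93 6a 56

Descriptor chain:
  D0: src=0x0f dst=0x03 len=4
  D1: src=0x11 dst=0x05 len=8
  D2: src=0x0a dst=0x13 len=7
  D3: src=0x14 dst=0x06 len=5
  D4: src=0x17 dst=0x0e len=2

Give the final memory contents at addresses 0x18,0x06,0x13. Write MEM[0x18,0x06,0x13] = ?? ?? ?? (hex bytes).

MEM[0x18,0x06,0x13] = d3 9e ee

D0: mem[0x03..0x06] <- [d3 51 d6 90]
D1: mem[0x05..0x0c] <- [d6 90 09 a7 ec ee 9e 7b]
D2: mem[0x13..0x19] <- [ee 9e 7b dd 8f d3 51]
D3: mem[0x06..0x0a] <- [9e 7b dd 8f d3]
D4: mem[0x0e..0x0f] <- [8f d3]
query mem[0x18]=0xd3, mem[0x06]=0x9e, mem[0x13]=0xee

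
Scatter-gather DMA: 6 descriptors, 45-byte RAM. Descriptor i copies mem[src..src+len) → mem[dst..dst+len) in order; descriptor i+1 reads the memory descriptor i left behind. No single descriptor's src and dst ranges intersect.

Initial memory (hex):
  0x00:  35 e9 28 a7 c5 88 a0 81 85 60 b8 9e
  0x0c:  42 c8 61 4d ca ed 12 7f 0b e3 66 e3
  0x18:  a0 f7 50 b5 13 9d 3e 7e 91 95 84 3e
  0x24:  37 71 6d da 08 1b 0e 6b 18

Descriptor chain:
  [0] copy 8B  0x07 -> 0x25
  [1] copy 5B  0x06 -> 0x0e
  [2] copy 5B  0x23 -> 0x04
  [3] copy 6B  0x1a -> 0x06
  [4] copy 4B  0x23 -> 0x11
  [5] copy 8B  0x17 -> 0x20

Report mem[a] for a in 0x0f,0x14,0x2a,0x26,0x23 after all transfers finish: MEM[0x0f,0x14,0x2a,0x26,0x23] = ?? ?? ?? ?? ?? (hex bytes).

  after D0: wrote 8B at 0x25 = 818560b89e42c861
  after D1: wrote 5B at 0x0e = a0818560b8
  after D2: wrote 5B at 0x04 = 3e37818560
  after D3: wrote 6B at 0x06 = 50b5139d3e7e
  after D4: wrote 4B at 0x11 = 3e378185
  after D5: wrote 8B at 0x20 = e3a0f750b5139d3e
query mem[0x0f]=0x81, mem[0x14]=0x85, mem[0x2a]=0x42, mem[0x26]=0x9d, mem[0x23]=0x50

MEM[0x0f,0x14,0x2a,0x26,0x23] = 81 85 42 9d 50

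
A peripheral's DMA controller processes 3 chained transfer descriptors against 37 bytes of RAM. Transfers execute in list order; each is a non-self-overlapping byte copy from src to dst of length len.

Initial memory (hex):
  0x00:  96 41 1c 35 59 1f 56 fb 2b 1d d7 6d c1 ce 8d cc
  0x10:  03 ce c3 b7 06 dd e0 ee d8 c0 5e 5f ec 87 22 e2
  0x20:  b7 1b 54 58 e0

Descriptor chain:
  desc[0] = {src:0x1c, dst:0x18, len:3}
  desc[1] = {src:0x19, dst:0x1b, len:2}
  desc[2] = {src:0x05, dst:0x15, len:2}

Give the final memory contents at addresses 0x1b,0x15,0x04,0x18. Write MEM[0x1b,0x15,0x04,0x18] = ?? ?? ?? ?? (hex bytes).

D0: mem[0x18..0x1a] <- [ec 87 22]
D1: mem[0x1b..0x1c] <- [87 22]
D2: mem[0x15..0x16] <- [1f 56]
query mem[0x1b]=0x87, mem[0x15]=0x1f, mem[0x04]=0x59, mem[0x18]=0xec

MEM[0x1b,0x15,0x04,0x18] = 87 1f 59 ec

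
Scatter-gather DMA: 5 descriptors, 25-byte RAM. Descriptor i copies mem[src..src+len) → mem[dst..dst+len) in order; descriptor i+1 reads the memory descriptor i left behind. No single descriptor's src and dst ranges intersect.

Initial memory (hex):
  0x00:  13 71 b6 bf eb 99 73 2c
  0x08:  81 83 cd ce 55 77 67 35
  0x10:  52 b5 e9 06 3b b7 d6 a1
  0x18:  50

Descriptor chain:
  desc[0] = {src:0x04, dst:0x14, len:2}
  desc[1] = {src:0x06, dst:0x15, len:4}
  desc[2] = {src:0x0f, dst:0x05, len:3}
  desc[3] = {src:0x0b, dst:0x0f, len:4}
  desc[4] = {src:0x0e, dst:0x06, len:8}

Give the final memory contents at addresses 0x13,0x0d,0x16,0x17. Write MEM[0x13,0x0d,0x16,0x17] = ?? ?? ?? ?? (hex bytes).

D0: mem[0x14..0x15] <- [eb 99]
D1: mem[0x15..0x18] <- [73 2c 81 83]
D2: mem[0x05..0x07] <- [35 52 b5]
D3: mem[0x0f..0x12] <- [ce 55 77 67]
D4: mem[0x06..0x0d] <- [67 ce 55 77 67 06 eb 73]
query mem[0x13]=0x06, mem[0x0d]=0x73, mem[0x16]=0x2c, mem[0x17]=0x81

MEM[0x13,0x0d,0x16,0x17] = 06 73 2c 81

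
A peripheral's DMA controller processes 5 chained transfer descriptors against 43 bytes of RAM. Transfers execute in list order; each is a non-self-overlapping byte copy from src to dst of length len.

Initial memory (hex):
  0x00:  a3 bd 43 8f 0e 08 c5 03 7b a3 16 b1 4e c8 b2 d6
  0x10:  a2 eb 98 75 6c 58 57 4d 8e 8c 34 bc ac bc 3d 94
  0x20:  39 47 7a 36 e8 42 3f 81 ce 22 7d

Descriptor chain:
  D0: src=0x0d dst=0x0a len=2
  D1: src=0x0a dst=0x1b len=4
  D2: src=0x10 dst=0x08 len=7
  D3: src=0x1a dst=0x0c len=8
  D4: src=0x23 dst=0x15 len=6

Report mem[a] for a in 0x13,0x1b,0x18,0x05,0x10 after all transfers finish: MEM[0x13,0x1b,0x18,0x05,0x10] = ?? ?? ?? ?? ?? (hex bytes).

#0 dst[0x0a+2] := {0xc8,0xb2}
#1 dst[0x1b+4] := {0xc8,0xb2,0x4e,0xc8}
#2 dst[0x08+7] := {0xa2,0xeb,0x98,0x75,0x6c,0x58,0x57}
#3 dst[0x0c+8] := {0x34,0xc8,0xb2,0x4e,0xc8,0x94,0x39,0x47}
#4 dst[0x15+6] := {0x36,0xe8,0x42,0x3f,0x81,0xce}
query mem[0x13]=0x47, mem[0x1b]=0xc8, mem[0x18]=0x3f, mem[0x05]=0x08, mem[0x10]=0xc8

MEM[0x13,0x1b,0x18,0x05,0x10] = 47 c8 3f 08 c8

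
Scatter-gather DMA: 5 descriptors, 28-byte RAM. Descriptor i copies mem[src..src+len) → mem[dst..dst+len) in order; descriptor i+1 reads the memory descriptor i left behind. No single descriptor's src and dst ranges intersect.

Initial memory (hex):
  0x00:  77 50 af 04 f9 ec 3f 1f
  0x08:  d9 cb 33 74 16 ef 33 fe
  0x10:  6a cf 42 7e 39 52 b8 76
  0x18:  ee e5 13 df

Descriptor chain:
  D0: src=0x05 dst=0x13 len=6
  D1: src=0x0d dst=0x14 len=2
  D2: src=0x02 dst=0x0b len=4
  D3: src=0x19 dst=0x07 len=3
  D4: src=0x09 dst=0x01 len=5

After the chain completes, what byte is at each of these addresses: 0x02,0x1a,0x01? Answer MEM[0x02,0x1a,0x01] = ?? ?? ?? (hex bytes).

MEM[0x02,0x1a,0x01] = 33 13 df

D0: mem[0x13..0x18] <- [ec 3f 1f d9 cb 33]
D1: mem[0x14..0x15] <- [ef 33]
D2: mem[0x0b..0x0e] <- [af 04 f9 ec]
D3: mem[0x07..0x09] <- [e5 13 df]
D4: mem[0x01..0x05] <- [df 33 af 04 f9]
query mem[0x02]=0x33, mem[0x1a]=0x13, mem[0x01]=0xdf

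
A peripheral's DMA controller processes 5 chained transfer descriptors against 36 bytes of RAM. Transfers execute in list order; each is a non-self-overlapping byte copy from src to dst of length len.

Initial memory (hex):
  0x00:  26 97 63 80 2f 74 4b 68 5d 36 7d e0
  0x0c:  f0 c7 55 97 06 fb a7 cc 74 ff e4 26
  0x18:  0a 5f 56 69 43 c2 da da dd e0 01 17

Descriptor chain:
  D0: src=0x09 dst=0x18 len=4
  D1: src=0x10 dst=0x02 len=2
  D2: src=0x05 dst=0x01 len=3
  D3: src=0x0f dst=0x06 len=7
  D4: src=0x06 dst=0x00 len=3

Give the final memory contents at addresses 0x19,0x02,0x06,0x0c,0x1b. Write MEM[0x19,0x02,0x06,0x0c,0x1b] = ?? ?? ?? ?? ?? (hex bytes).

MEM[0x19,0x02,0x06,0x0c,0x1b] = 7d fb 97 ff f0

  after D0: wrote 4B at 0x18 = 367de0f0
  after D1: wrote 2B at 0x02 = 06fb
  after D2: wrote 3B at 0x01 = 744b68
  after D3: wrote 7B at 0x06 = 9706fba7cc74ff
  after D4: wrote 3B at 0x00 = 9706fb
query mem[0x19]=0x7d, mem[0x02]=0xfb, mem[0x06]=0x97, mem[0x0c]=0xff, mem[0x1b]=0xf0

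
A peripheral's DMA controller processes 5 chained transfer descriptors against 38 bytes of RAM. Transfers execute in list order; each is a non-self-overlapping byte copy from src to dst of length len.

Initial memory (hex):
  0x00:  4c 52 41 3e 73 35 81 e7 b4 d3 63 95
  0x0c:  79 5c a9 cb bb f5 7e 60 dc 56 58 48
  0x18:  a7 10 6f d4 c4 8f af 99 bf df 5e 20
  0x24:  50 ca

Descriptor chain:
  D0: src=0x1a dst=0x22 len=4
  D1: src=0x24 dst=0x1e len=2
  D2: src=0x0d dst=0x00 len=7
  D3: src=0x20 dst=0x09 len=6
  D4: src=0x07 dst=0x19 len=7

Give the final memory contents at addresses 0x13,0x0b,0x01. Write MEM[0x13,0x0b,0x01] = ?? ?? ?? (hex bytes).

#0 dst[0x22+4] := {0x6f,0xd4,0xc4,0x8f}
#1 dst[0x1e+2] := {0xc4,0x8f}
#2 dst[0x00+7] := {0x5c,0xa9,0xcb,0xbb,0xf5,0x7e,0x60}
#3 dst[0x09+6] := {0xbf,0xdf,0x6f,0xd4,0xc4,0x8f}
#4 dst[0x19+7] := {0xe7,0xb4,0xbf,0xdf,0x6f,0xd4,0xc4}
query mem[0x13]=0x60, mem[0x0b]=0x6f, mem[0x01]=0xa9

MEM[0x13,0x0b,0x01] = 60 6f a9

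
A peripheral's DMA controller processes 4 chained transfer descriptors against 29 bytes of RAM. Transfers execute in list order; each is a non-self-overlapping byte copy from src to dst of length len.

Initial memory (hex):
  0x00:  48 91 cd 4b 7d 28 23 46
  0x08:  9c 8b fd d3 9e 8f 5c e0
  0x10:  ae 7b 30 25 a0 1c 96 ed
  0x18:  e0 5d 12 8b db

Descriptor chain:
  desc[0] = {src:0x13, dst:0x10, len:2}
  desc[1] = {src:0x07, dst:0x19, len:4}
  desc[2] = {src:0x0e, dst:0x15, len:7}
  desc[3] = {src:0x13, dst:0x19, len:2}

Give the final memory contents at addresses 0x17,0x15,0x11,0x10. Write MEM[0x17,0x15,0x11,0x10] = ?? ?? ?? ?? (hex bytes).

  after D0: wrote 2B at 0x10 = 25a0
  after D1: wrote 4B at 0x19 = 469c8bfd
  after D2: wrote 7B at 0x15 = 5ce025a03025a0
  after D3: wrote 2B at 0x19 = 25a0
query mem[0x17]=0x25, mem[0x15]=0x5c, mem[0x11]=0xa0, mem[0x10]=0x25

MEM[0x17,0x15,0x11,0x10] = 25 5c a0 25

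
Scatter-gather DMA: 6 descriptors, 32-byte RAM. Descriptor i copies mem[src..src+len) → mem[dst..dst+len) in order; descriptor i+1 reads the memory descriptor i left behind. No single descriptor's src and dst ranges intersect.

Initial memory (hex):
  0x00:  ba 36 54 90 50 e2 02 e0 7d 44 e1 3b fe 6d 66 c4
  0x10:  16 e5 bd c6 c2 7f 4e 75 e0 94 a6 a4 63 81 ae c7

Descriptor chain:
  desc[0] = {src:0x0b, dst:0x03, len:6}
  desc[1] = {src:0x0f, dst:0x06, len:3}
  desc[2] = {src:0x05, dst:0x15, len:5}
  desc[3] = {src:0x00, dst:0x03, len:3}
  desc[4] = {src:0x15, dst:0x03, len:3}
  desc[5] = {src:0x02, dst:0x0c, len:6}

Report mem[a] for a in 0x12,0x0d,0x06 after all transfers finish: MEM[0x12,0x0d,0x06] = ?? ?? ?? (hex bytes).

MEM[0x12,0x0d,0x06] = bd 6d c4

D0: mem[0x03..0x08] <- [3b fe 6d 66 c4 16]
D1: mem[0x06..0x08] <- [c4 16 e5]
D2: mem[0x15..0x19] <- [6d c4 16 e5 44]
D3: mem[0x03..0x05] <- [ba 36 54]
D4: mem[0x03..0x05] <- [6d c4 16]
D5: mem[0x0c..0x11] <- [54 6d c4 16 c4 16]
query mem[0x12]=0xbd, mem[0x0d]=0x6d, mem[0x06]=0xc4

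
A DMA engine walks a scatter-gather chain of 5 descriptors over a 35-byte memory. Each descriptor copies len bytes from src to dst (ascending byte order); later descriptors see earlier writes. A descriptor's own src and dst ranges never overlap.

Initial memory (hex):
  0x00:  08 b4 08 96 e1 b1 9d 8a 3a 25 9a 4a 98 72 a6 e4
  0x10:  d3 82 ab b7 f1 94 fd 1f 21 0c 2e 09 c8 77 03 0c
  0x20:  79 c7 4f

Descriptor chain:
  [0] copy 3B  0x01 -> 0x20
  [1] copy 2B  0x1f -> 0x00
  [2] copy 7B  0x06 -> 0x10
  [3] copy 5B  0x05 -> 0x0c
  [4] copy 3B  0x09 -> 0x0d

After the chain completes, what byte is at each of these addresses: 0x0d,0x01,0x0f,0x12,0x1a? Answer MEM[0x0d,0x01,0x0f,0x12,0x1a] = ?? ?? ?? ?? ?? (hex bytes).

[0] 0x01->0x20 len=3 : b4 08 96
[1] 0x1f->0x00 len=2 : 0c b4
[2] 0x06->0x10 len=7 : 9d 8a 3a 25 9a 4a 98
[3] 0x05->0x0c len=5 : b1 9d 8a 3a 25
[4] 0x09->0x0d len=3 : 25 9a 4a
query mem[0x0d]=0x25, mem[0x01]=0xb4, mem[0x0f]=0x4a, mem[0x12]=0x3a, mem[0x1a]=0x2e

MEM[0x0d,0x01,0x0f,0x12,0x1a] = 25 b4 4a 3a 2e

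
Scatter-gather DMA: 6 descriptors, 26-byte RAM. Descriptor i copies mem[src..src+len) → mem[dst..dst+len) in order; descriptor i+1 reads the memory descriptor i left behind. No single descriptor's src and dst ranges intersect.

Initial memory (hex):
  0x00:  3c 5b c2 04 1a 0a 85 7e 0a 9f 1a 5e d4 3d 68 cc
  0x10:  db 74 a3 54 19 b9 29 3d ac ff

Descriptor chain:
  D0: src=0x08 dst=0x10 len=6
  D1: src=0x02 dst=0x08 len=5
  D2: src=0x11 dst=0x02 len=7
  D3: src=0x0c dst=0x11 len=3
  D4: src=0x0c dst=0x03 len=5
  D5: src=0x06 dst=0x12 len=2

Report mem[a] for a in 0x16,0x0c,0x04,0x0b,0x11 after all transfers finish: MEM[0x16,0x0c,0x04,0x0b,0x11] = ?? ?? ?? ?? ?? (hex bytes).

MEM[0x16,0x0c,0x04,0x0b,0x11] = 29 85 3d 0a 85

D0: mem[0x10..0x15] <- [0a 9f 1a 5e d4 3d]
D1: mem[0x08..0x0c] <- [c2 04 1a 0a 85]
D2: mem[0x02..0x08] <- [9f 1a 5e d4 3d 29 3d]
D3: mem[0x11..0x13] <- [85 3d 68]
D4: mem[0x03..0x07] <- [85 3d 68 cc 0a]
D5: mem[0x12..0x13] <- [cc 0a]
query mem[0x16]=0x29, mem[0x0c]=0x85, mem[0x04]=0x3d, mem[0x0b]=0x0a, mem[0x11]=0x85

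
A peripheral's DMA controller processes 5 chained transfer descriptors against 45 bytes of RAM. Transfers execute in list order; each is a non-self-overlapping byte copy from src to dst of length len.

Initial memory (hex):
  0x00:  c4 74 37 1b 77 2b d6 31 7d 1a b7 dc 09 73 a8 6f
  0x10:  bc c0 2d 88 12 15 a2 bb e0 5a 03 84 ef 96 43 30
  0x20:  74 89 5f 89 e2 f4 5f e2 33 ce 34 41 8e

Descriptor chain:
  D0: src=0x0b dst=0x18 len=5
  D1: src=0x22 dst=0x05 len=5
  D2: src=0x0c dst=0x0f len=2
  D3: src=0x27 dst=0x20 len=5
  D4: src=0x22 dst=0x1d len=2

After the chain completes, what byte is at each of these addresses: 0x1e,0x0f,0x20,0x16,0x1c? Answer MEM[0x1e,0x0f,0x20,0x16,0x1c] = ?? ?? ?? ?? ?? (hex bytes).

D0: mem[0x18..0x1c] <- [dc 09 73 a8 6f]
D1: mem[0x05..0x09] <- [5f 89 e2 f4 5f]
D2: mem[0x0f..0x10] <- [09 73]
D3: mem[0x20..0x24] <- [e2 33 ce 34 41]
D4: mem[0x1d..0x1e] <- [ce 34]
query mem[0x1e]=0x34, mem[0x0f]=0x09, mem[0x20]=0xe2, mem[0x16]=0xa2, mem[0x1c]=0x6f

MEM[0x1e,0x0f,0x20,0x16,0x1c] = 34 09 e2 a2 6f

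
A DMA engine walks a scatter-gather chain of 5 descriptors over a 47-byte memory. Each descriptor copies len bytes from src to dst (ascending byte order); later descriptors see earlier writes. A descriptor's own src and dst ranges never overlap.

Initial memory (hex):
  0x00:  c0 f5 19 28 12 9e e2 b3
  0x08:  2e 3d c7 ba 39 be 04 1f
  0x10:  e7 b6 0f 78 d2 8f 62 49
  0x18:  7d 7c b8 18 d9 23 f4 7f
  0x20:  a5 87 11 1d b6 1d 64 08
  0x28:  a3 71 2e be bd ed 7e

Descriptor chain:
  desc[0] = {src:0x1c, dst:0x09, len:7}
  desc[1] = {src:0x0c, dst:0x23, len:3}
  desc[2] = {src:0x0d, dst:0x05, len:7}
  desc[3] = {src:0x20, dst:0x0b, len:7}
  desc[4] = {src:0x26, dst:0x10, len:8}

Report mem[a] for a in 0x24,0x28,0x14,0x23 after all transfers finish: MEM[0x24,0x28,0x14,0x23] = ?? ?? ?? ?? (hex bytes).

MEM[0x24,0x28,0x14,0x23] = a5 a3 2e 7f

  after D0: wrote 7B at 0x09 = d923f47fa58711
  after D1: wrote 3B at 0x23 = 7fa587
  after D2: wrote 7B at 0x05 = a58711e7b60f78
  after D3: wrote 7B at 0x0b = a587117fa58764
  after D4: wrote 8B at 0x10 = 6408a3712ebebded
query mem[0x24]=0xa5, mem[0x28]=0xa3, mem[0x14]=0x2e, mem[0x23]=0x7f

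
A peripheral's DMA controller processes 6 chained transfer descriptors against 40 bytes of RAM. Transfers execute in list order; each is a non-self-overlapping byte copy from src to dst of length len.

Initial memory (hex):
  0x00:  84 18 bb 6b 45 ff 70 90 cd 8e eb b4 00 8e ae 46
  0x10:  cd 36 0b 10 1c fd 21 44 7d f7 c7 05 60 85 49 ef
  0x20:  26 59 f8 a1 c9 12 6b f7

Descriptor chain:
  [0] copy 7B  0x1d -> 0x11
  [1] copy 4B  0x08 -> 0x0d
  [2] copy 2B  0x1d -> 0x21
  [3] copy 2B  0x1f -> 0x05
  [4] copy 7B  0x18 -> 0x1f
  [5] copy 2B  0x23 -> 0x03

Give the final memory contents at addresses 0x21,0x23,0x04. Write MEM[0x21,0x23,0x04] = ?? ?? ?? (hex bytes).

MEM[0x21,0x23,0x04] = c7 60 85

  after D0: wrote 7B at 0x11 = 8549ef2659f8a1
  after D1: wrote 4B at 0x0d = cd8eebb4
  after D2: wrote 2B at 0x21 = 8549
  after D3: wrote 2B at 0x05 = ef26
  after D4: wrote 7B at 0x1f = 7df7c705608549
  after D5: wrote 2B at 0x03 = 6085
query mem[0x21]=0xc7, mem[0x23]=0x60, mem[0x04]=0x85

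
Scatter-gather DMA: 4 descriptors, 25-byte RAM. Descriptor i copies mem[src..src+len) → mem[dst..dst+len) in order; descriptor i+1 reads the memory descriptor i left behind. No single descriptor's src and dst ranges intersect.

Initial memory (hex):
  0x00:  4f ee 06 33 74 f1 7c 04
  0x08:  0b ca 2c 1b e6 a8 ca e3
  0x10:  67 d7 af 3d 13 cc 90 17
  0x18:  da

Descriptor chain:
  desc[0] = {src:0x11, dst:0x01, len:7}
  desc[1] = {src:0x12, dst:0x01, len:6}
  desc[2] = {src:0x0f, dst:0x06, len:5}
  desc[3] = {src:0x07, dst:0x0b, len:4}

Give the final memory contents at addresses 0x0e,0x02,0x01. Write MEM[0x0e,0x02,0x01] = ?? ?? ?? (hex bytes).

MEM[0x0e,0x02,0x01] = 3d 3d af

D0: mem[0x01..0x07] <- [d7 af 3d 13 cc 90 17]
D1: mem[0x01..0x06] <- [af 3d 13 cc 90 17]
D2: mem[0x06..0x0a] <- [e3 67 d7 af 3d]
D3: mem[0x0b..0x0e] <- [67 d7 af 3d]
query mem[0x0e]=0x3d, mem[0x02]=0x3d, mem[0x01]=0xaf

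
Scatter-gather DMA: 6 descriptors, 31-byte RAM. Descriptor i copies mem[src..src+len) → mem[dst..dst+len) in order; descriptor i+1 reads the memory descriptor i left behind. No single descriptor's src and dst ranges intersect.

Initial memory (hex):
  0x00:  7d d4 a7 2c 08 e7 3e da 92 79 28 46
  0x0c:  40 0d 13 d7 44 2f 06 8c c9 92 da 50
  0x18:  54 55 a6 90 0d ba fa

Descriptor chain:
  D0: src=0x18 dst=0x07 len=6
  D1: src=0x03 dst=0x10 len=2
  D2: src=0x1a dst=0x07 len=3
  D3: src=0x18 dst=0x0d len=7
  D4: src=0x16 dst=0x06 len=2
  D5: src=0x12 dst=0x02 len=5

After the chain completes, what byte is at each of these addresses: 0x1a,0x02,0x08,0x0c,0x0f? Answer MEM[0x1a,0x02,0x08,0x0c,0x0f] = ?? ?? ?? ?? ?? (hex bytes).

#0 dst[0x07+6] := {0x54,0x55,0xa6,0x90,0x0d,0xba}
#1 dst[0x10+2] := {0x2c,0x08}
#2 dst[0x07+3] := {0xa6,0x90,0x0d}
#3 dst[0x0d+7] := {0x54,0x55,0xa6,0x90,0x0d,0xba,0xfa}
#4 dst[0x06+2] := {0xda,0x50}
#5 dst[0x02+5] := {0xba,0xfa,0xc9,0x92,0xda}
query mem[0x1a]=0xa6, mem[0x02]=0xba, mem[0x08]=0x90, mem[0x0c]=0xba, mem[0x0f]=0xa6

MEM[0x1a,0x02,0x08,0x0c,0x0f] = a6 ba 90 ba a6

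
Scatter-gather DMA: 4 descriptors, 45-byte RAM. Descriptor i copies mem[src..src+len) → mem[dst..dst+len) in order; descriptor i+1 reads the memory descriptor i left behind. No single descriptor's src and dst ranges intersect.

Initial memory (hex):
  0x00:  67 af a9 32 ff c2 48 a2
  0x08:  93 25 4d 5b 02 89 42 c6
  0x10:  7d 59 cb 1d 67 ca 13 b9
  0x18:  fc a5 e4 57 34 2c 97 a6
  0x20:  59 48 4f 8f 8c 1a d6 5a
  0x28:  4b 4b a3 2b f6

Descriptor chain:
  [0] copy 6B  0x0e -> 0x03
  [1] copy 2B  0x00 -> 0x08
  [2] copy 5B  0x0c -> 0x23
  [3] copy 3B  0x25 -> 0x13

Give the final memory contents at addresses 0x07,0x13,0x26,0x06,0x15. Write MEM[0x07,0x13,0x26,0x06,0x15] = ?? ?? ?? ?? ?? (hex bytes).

MEM[0x07,0x13,0x26,0x06,0x15] = cb 42 c6 59 7d

D0: mem[0x03..0x08] <- [42 c6 7d 59 cb 1d]
D1: mem[0x08..0x09] <- [67 af]
D2: mem[0x23..0x27] <- [02 89 42 c6 7d]
D3: mem[0x13..0x15] <- [42 c6 7d]
query mem[0x07]=0xcb, mem[0x13]=0x42, mem[0x26]=0xc6, mem[0x06]=0x59, mem[0x15]=0x7d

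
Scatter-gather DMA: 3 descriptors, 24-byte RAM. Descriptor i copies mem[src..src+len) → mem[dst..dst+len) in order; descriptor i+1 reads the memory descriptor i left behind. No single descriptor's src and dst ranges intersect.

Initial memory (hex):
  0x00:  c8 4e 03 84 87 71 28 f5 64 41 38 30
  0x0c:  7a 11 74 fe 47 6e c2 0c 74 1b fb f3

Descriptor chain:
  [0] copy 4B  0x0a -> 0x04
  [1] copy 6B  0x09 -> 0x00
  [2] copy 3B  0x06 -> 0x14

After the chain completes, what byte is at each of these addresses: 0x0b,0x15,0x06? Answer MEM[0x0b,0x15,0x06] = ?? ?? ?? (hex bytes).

  after D0: wrote 4B at 0x04 = 38307a11
  after D1: wrote 6B at 0x00 = 4138307a1174
  after D2: wrote 3B at 0x14 = 7a1164
query mem[0x0b]=0x30, mem[0x15]=0x11, mem[0x06]=0x7a

MEM[0x0b,0x15,0x06] = 30 11 7a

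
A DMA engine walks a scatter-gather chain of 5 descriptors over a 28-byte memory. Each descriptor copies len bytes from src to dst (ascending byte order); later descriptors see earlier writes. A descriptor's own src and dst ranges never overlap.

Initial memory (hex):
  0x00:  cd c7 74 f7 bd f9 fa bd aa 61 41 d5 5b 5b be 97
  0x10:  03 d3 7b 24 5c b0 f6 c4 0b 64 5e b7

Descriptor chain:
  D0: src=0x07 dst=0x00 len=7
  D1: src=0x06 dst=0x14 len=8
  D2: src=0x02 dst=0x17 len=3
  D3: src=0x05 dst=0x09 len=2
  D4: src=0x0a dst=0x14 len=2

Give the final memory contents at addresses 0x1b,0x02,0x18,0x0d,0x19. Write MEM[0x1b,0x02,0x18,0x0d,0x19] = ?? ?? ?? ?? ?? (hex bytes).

#0 dst[0x00+7] := {0xbd,0xaa,0x61,0x41,0xd5,0x5b,0x5b}
#1 dst[0x14+8] := {0x5b,0xbd,0xaa,0x61,0x41,0xd5,0x5b,0x5b}
#2 dst[0x17+3] := {0x61,0x41,0xd5}
#3 dst[0x09+2] := {0x5b,0x5b}
#4 dst[0x14+2] := {0x5b,0xd5}
query mem[0x1b]=0x5b, mem[0x02]=0x61, mem[0x18]=0x41, mem[0x0d]=0x5b, mem[0x19]=0xd5

MEM[0x1b,0x02,0x18,0x0d,0x19] = 5b 61 41 5b d5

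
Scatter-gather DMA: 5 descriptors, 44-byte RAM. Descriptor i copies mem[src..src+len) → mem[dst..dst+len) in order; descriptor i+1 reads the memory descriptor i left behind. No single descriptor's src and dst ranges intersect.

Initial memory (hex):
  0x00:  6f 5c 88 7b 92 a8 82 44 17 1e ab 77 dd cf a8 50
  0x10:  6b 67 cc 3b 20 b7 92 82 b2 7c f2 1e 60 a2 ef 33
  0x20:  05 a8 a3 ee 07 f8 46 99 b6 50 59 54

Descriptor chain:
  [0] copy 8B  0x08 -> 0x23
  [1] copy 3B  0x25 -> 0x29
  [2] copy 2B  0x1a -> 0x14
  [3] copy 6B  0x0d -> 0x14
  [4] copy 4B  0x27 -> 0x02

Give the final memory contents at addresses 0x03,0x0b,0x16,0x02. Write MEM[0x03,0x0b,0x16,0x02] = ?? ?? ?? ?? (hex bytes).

  after D0: wrote 8B at 0x23 = 171eab77ddcfa850
  after D1: wrote 3B at 0x29 = ab77dd
  after D2: wrote 2B at 0x14 = f21e
  after D3: wrote 6B at 0x14 = cfa8506b67cc
  after D4: wrote 4B at 0x02 = ddcfab77
query mem[0x03]=0xcf, mem[0x0b]=0x77, mem[0x16]=0x50, mem[0x02]=0xdd

MEM[0x03,0x0b,0x16,0x02] = cf 77 50 dd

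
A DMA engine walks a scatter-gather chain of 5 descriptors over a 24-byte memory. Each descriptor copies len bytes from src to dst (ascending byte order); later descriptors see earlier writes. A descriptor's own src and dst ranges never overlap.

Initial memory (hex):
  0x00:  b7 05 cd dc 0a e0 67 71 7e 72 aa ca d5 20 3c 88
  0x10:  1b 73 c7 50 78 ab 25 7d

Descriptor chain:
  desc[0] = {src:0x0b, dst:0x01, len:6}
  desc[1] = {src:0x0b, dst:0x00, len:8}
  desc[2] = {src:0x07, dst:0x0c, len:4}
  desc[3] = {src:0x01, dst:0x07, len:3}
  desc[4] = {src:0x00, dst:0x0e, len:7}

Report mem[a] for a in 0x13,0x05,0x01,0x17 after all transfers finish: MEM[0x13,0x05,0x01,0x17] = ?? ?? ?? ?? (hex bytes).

D0: mem[0x01..0x06] <- [ca d5 20 3c 88 1b]
D1: mem[0x00..0x07] <- [ca d5 20 3c 88 1b 73 c7]
D2: mem[0x0c..0x0f] <- [c7 7e 72 aa]
D3: mem[0x07..0x09] <- [d5 20 3c]
D4: mem[0x0e..0x14] <- [ca d5 20 3c 88 1b 73]
query mem[0x13]=0x1b, mem[0x05]=0x1b, mem[0x01]=0xd5, mem[0x17]=0x7d

MEM[0x13,0x05,0x01,0x17] = 1b 1b d5 7d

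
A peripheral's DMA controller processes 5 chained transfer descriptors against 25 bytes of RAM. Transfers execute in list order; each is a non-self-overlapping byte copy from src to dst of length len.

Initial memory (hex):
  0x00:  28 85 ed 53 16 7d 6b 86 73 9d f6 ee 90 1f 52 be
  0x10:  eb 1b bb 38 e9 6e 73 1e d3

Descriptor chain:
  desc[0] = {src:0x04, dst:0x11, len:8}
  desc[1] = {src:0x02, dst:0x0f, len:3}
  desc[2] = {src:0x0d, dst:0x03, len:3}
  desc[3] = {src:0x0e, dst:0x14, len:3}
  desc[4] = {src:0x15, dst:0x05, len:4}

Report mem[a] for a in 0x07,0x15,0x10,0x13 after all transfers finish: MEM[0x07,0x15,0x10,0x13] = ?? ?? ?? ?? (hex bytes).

D0: mem[0x11..0x18] <- [16 7d 6b 86 73 9d f6 ee]
D1: mem[0x0f..0x11] <- [ed 53 16]
D2: mem[0x03..0x05] <- [1f 52 ed]
D3: mem[0x14..0x16] <- [52 ed 53]
D4: mem[0x05..0x08] <- [ed 53 f6 ee]
query mem[0x07]=0xf6, mem[0x15]=0xed, mem[0x10]=0x53, mem[0x13]=0x6b

MEM[0x07,0x15,0x10,0x13] = f6 ed 53 6b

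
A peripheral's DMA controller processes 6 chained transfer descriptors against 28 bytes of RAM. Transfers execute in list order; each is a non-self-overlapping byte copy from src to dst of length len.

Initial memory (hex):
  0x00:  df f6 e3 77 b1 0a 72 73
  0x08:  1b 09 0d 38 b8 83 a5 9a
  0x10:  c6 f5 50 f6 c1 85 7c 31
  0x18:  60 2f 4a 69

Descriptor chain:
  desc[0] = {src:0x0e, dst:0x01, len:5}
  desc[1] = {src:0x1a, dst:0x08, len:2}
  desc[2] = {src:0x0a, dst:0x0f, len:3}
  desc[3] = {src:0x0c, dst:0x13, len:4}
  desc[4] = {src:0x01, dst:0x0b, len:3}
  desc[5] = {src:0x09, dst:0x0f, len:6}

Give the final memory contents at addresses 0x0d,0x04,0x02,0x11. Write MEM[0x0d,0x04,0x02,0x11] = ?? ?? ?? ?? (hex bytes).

[0] 0x0e->0x01 len=5 : a5 9a c6 f5 50
[1] 0x1a->0x08 len=2 : 4a 69
[2] 0x0a->0x0f len=3 : 0d 38 b8
[3] 0x0c->0x13 len=4 : b8 83 a5 0d
[4] 0x01->0x0b len=3 : a5 9a c6
[5] 0x09->0x0f len=6 : 69 0d a5 9a c6 a5
query mem[0x0d]=0xc6, mem[0x04]=0xf5, mem[0x02]=0x9a, mem[0x11]=0xa5

MEM[0x0d,0x04,0x02,0x11] = c6 f5 9a a5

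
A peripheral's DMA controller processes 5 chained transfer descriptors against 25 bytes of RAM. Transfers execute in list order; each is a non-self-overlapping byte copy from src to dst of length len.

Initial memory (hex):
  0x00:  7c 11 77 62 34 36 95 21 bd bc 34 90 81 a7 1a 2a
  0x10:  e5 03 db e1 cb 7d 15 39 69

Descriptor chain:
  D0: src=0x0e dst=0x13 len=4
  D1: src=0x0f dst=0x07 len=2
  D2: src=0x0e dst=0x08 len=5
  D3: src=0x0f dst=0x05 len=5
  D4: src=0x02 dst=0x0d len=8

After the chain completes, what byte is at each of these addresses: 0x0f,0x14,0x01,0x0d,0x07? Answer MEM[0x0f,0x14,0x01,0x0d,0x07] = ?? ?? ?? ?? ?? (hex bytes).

MEM[0x0f,0x14,0x01,0x0d,0x07] = 34 1a 11 77 03

D0: mem[0x13..0x16] <- [1a 2a e5 03]
D1: mem[0x07..0x08] <- [2a e5]
D2: mem[0x08..0x0c] <- [1a 2a e5 03 db]
D3: mem[0x05..0x09] <- [2a e5 03 db 1a]
D4: mem[0x0d..0x14] <- [77 62 34 2a e5 03 db 1a]
query mem[0x0f]=0x34, mem[0x14]=0x1a, mem[0x01]=0x11, mem[0x0d]=0x77, mem[0x07]=0x03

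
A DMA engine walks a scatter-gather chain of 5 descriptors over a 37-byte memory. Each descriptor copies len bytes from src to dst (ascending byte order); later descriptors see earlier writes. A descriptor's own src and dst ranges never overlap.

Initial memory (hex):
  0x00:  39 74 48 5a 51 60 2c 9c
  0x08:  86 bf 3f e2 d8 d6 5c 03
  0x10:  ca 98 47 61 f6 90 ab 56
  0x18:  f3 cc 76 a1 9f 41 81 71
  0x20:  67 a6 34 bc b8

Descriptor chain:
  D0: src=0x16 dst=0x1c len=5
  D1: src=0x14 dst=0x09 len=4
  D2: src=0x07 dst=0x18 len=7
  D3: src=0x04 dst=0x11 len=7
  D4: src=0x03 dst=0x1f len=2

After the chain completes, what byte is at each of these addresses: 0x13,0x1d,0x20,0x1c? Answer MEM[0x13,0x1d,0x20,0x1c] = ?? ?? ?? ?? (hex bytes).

MEM[0x13,0x1d,0x20,0x1c] = 2c 56 51 ab

[0] 0x16->0x1c len=5 : ab 56 f3 cc 76
[1] 0x14->0x09 len=4 : f6 90 ab 56
[2] 0x07->0x18 len=7 : 9c 86 f6 90 ab 56 d6
[3] 0x04->0x11 len=7 : 51 60 2c 9c 86 f6 90
[4] 0x03->0x1f len=2 : 5a 51
query mem[0x13]=0x2c, mem[0x1d]=0x56, mem[0x20]=0x51, mem[0x1c]=0xab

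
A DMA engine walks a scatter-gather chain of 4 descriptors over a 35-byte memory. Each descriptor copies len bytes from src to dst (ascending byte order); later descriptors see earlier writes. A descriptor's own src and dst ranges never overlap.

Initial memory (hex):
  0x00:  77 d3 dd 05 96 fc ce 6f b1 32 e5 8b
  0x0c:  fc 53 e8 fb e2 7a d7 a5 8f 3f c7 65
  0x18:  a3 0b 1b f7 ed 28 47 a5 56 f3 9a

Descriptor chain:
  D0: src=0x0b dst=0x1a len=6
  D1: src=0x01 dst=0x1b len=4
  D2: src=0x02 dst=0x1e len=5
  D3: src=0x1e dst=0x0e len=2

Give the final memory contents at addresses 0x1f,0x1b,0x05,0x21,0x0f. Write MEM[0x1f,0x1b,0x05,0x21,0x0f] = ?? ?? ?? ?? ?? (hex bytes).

MEM[0x1f,0x1b,0x05,0x21,0x0f] = 05 d3 fc fc 05

#0 dst[0x1a+6] := {0x8b,0xfc,0x53,0xe8,0xfb,0xe2}
#1 dst[0x1b+4] := {0xd3,0xdd,0x05,0x96}
#2 dst[0x1e+5] := {0xdd,0x05,0x96,0xfc,0xce}
#3 dst[0x0e+2] := {0xdd,0x05}
query mem[0x1f]=0x05, mem[0x1b]=0xd3, mem[0x05]=0xfc, mem[0x21]=0xfc, mem[0x0f]=0x05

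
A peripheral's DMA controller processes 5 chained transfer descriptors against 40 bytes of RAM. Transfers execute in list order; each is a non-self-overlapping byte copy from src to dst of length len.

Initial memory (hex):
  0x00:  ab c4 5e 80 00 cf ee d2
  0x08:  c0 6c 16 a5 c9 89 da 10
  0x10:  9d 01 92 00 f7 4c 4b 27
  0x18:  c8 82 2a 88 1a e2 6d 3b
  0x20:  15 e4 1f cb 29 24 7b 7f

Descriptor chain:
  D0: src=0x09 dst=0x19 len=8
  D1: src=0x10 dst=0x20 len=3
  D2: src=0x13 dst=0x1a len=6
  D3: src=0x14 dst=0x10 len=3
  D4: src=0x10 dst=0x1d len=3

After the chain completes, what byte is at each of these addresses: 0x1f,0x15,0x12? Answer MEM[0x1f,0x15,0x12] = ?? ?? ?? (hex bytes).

MEM[0x1f,0x15,0x12] = 4b 4c 4b

D0: mem[0x19..0x20] <- [6c 16 a5 c9 89 da 10 9d]
D1: mem[0x20..0x22] <- [9d 01 92]
D2: mem[0x1a..0x1f] <- [00 f7 4c 4b 27 c8]
D3: mem[0x10..0x12] <- [f7 4c 4b]
D4: mem[0x1d..0x1f] <- [f7 4c 4b]
query mem[0x1f]=0x4b, mem[0x15]=0x4c, mem[0x12]=0x4b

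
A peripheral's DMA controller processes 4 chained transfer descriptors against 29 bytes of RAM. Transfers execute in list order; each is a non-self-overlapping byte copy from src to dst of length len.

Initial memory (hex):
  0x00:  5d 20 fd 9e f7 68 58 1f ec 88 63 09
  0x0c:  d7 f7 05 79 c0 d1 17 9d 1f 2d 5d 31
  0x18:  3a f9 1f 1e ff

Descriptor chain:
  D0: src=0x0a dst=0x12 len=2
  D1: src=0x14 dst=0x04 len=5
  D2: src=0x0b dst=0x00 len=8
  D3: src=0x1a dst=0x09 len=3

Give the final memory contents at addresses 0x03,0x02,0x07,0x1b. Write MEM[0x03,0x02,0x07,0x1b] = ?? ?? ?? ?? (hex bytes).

#0 dst[0x12+2] := {0x63,0x09}
#1 dst[0x04+5] := {0x1f,0x2d,0x5d,0x31,0x3a}
#2 dst[0x00+8] := {0x09,0xd7,0xf7,0x05,0x79,0xc0,0xd1,0x63}
#3 dst[0x09+3] := {0x1f,0x1e,0xff}
query mem[0x03]=0x05, mem[0x02]=0xf7, mem[0x07]=0x63, mem[0x1b]=0x1e

MEM[0x03,0x02,0x07,0x1b] = 05 f7 63 1e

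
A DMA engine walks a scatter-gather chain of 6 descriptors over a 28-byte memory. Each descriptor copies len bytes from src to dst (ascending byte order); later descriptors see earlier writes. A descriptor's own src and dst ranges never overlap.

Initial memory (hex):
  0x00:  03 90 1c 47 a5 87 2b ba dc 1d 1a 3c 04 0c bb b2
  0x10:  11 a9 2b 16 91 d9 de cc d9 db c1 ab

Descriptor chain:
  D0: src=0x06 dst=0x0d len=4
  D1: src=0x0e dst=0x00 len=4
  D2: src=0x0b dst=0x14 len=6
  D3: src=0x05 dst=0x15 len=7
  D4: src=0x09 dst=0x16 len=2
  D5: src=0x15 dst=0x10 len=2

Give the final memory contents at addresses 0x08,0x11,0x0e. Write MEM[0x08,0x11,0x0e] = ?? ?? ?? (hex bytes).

[0] 0x06->0x0d len=4 : 2b ba dc 1d
[1] 0x0e->0x00 len=4 : ba dc 1d a9
[2] 0x0b->0x14 len=6 : 3c 04 2b ba dc 1d
[3] 0x05->0x15 len=7 : 87 2b ba dc 1d 1a 3c
[4] 0x09->0x16 len=2 : 1d 1a
[5] 0x15->0x10 len=2 : 87 1d
query mem[0x08]=0xdc, mem[0x11]=0x1d, mem[0x0e]=0xba

MEM[0x08,0x11,0x0e] = dc 1d ba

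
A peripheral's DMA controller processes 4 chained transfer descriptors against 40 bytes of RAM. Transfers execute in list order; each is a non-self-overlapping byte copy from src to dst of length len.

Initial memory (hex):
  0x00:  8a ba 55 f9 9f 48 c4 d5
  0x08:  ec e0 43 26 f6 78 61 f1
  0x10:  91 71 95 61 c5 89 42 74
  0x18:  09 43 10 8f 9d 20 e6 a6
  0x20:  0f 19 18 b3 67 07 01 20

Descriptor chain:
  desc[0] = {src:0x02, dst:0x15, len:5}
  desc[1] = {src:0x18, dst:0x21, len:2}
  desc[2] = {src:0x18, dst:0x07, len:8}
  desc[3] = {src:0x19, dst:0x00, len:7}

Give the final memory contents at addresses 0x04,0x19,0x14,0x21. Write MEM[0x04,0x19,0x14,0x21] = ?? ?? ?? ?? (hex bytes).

#0 dst[0x15+5] := {0x55,0xf9,0x9f,0x48,0xc4}
#1 dst[0x21+2] := {0x48,0xc4}
#2 dst[0x07+8] := {0x48,0xc4,0x10,0x8f,0x9d,0x20,0xe6,0xa6}
#3 dst[0x00+7] := {0xc4,0x10,0x8f,0x9d,0x20,0xe6,0xa6}
query mem[0x04]=0x20, mem[0x19]=0xc4, mem[0x14]=0xc5, mem[0x21]=0x48

MEM[0x04,0x19,0x14,0x21] = 20 c4 c5 48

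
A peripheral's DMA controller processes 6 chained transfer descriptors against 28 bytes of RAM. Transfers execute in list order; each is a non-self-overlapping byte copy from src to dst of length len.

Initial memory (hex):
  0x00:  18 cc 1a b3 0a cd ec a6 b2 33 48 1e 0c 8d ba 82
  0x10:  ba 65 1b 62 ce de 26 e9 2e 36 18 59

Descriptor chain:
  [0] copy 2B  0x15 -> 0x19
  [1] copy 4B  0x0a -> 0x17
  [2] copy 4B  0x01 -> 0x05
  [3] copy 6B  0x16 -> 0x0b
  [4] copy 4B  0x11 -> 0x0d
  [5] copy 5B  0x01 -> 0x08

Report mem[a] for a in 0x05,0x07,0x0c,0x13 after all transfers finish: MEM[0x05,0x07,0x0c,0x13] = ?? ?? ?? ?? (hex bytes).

MEM[0x05,0x07,0x0c,0x13] = cc b3 cc 62

D0: mem[0x19..0x1a] <- [de 26]
D1: mem[0x17..0x1a] <- [48 1e 0c 8d]
D2: mem[0x05..0x08] <- [cc 1a b3 0a]
D3: mem[0x0b..0x10] <- [26 48 1e 0c 8d 59]
D4: mem[0x0d..0x10] <- [65 1b 62 ce]
D5: mem[0x08..0x0c] <- [cc 1a b3 0a cc]
query mem[0x05]=0xcc, mem[0x07]=0xb3, mem[0x0c]=0xcc, mem[0x13]=0x62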